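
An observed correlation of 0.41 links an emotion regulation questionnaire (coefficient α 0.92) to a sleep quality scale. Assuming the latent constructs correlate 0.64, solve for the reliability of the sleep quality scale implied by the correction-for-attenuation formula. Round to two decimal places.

r_true = r_obs / √(r_xx · r_yy) ⇒ 0.64 = 0.41 / √(0.92 · r_yy).
√(0.92 · r_yy) = 0.41 / 0.64 = 0.6406; 0.92 · r_yy = 0.4104; r_yy = 0.4104 / 0.92 ≈ 0.45.

0.45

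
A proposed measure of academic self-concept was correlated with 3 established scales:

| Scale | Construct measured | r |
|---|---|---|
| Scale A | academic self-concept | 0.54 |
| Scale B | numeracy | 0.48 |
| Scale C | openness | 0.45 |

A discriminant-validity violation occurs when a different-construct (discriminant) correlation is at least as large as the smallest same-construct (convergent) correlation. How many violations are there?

0

Convergent (same construct = academic self-concept): Scale A.
Smallest convergent = 0.54. Discriminant values: 0.48, 0.45; count ≥ 0.54 → 0.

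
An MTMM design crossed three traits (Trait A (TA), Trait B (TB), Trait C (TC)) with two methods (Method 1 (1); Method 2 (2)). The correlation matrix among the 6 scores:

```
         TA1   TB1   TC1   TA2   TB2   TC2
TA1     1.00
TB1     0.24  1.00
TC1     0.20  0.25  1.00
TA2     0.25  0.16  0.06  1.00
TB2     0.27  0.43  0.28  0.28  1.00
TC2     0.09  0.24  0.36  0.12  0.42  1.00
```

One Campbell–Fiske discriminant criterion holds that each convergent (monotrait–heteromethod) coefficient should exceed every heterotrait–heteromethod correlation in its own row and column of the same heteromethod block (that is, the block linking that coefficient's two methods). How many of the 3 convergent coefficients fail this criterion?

1

Convergent coefficients and their comparison sets:
TA (methods 1·2): 0.25 vs {0.27, 0.16, 0.09, 0.06} → fail.
TB (methods 1·2): 0.43 vs {0.16, 0.27, 0.24, 0.28} → pass.
TC (methods 1·2): 0.36 vs {0.06, 0.09, 0.28, 0.24} → pass.
1 of 3 fail.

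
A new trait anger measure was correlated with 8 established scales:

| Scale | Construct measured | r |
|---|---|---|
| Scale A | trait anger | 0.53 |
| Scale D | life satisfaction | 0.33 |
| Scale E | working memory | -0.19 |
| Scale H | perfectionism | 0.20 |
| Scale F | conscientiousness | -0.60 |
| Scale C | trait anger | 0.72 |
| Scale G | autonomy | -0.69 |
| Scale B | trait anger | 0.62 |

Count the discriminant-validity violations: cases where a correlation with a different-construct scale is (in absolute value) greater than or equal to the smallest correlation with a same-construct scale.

Convergent (same construct = trait anger): Scale A, Scale C, Scale B.
Smallest convergent = 0.53. Discriminant |r|: 0.33, 0.19, 0.20, 0.60, 0.69; count ≥ 0.53 → 2.

2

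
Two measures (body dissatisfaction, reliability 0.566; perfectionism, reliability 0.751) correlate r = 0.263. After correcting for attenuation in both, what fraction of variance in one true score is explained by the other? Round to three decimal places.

Disattenuated r = 0.263 / √(0.566 × 0.751) = 0.263 / 0.6520 = 0.4034.
Shared true-score variance = 0.4034² = 0.1627 ≈ 0.163.

0.163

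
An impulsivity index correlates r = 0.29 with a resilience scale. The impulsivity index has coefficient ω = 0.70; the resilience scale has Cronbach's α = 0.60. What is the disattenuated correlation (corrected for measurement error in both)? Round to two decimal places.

r_true = r_obs / √(r_xx · r_yy) = 0.29 / √(0.70 × 0.60) = 0.29 / √0.4200 = 0.29 / 0.6481 ≈ 0.45.

0.45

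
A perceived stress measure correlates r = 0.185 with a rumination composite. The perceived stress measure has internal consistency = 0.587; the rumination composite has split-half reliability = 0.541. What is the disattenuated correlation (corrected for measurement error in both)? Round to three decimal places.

r_true = r_obs / √(r_xx · r_yy) = 0.185 / √(0.587 × 0.541) = 0.185 / √0.317567 = 0.185 / 0.5635 ≈ 0.328.

0.328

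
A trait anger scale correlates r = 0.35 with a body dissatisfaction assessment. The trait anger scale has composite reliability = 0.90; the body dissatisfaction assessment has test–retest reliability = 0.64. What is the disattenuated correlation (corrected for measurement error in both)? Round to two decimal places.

0.46

r_true = r_obs / √(r_xx · r_yy) = 0.35 / √(0.90 × 0.64) = 0.35 / √0.5760 = 0.35 / 0.7589 ≈ 0.46.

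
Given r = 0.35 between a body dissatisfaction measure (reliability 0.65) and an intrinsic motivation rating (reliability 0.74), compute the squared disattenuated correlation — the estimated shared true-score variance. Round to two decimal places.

Disattenuated r = 0.35 / √(0.65 × 0.74) = 0.35 / 0.6935 = 0.5047.
Shared true-score variance = 0.5047² = 0.2547 ≈ 0.25.

0.25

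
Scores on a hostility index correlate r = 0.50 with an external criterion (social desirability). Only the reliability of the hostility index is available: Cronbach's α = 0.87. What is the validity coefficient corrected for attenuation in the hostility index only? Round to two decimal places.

Single correction: r_c = r_obs / √r_xx = 0.50 / √0.87 = 0.50 / 0.9327 ≈ 0.54.

0.54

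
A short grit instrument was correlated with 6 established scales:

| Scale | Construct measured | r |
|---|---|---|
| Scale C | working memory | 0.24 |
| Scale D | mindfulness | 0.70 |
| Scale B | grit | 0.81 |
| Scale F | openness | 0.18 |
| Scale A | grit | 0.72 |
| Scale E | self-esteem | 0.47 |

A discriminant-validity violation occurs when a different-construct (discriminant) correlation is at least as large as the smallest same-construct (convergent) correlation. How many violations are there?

Convergent (same construct = grit): Scale B, Scale A.
Smallest convergent = 0.72. Discriminant values: 0.24, 0.70, 0.18, 0.47; count ≥ 0.72 → 0.

0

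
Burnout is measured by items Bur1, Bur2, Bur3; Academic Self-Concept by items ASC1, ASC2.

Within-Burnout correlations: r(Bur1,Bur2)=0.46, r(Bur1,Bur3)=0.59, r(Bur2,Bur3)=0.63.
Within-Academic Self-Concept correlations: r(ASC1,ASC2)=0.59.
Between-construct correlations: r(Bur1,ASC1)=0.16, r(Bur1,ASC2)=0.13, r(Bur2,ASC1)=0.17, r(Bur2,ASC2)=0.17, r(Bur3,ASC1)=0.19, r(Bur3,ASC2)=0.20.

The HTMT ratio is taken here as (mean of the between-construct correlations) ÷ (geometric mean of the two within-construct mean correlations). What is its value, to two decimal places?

Between-construct mean = 1.02/6 = 0.1700.
Mean within-Bur = 1.68/3 = 0.5600; mean within-ASC = 0.59/1 = 0.5900.
Geometric mean = √(0.5600 × 0.5900) = 0.5748.
HTMT = 0.1700 / 0.5748 = 0.30.

0.30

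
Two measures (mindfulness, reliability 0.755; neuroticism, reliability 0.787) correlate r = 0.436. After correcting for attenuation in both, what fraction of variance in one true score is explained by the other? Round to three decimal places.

0.320

Disattenuated r = 0.436 / √(0.755 × 0.787) = 0.436 / 0.7708 = 0.5656.
Shared true-score variance = 0.5656² = 0.3199 ≈ 0.320.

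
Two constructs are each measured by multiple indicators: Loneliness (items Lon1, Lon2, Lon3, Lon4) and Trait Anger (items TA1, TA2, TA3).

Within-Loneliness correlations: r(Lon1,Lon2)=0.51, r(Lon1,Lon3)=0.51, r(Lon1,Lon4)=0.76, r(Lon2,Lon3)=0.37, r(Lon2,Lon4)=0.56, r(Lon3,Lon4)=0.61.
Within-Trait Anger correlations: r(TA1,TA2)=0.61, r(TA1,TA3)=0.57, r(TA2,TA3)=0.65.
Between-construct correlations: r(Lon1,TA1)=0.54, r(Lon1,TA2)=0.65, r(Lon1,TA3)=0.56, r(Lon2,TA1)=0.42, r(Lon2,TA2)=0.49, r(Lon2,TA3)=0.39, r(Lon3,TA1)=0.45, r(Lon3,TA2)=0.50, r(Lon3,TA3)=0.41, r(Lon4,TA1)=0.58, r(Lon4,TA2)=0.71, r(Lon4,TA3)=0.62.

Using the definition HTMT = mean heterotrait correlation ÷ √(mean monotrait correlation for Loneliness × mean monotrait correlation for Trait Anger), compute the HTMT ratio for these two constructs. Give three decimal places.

Between-construct mean = 6.32/12 = 0.5267.
Mean within-Lon = 3.32/6 = 0.5533; mean within-TA = 1.83/3 = 0.6100.
Geometric mean = √(0.5533 × 0.6100) = 0.5810.
HTMT = 0.5267 / 0.5810 = 0.907.

0.907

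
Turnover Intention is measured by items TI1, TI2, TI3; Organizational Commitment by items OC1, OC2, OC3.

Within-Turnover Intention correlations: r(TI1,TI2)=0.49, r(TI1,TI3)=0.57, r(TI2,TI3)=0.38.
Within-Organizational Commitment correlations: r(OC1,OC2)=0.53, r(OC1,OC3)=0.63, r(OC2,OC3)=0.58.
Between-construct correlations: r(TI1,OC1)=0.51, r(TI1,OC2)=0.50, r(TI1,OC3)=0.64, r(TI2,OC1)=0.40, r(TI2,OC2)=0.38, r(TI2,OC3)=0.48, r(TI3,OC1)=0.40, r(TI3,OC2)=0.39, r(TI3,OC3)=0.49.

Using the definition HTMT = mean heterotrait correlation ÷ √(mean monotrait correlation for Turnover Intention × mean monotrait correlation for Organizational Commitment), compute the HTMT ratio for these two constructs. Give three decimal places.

Mean between = 4.19/9 = 0.4656.
Mean within-TI = 1.44/3 = 0.4800; mean within-OC = 1.74/3 = 0.5800.
Geometric mean = √(0.4800 × 0.5800) = 0.5276.
HTMT = 0.4656 / 0.5276 = 0.882.

0.882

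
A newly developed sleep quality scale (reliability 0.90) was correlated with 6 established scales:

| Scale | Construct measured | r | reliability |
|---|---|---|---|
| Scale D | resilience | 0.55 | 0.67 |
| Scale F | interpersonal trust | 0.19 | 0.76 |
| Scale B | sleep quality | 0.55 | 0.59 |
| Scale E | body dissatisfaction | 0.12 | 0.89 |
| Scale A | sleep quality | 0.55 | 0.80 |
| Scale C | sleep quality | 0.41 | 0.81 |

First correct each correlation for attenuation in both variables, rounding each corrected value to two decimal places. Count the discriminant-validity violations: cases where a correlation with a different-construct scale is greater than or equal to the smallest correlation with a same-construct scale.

1

Disattenuated r (r / √(r_scale · r_new)):
  Scale D (disc): 0.55 / √(0.67·0.90) = 0.71
  Scale F (disc): 0.19 / √(0.76·0.90) = 0.23
  Scale B (conv): 0.55 / √(0.59·0.90) = 0.75
  Scale E (disc): 0.12 / √(0.89·0.90) = 0.13
  Scale A (conv): 0.55 / √(0.80·0.90) = 0.65
  Scale C (conv): 0.41 / √(0.81·0.90) = 0.48
Smallest convergent = 0.48. Discriminant values: 0.71, 0.23, 0.13; count ≥ 0.48 → 1.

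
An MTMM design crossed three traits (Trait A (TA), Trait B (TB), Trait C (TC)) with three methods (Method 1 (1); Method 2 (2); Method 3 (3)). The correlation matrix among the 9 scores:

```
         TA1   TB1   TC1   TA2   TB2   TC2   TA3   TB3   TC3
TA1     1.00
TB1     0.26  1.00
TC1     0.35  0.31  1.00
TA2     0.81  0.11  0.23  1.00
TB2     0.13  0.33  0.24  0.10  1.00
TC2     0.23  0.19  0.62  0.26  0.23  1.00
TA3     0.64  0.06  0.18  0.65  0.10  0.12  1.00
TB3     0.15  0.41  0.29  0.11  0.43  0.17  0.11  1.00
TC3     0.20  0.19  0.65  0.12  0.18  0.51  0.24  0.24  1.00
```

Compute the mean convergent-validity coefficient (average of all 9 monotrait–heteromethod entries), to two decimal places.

Convergent values: 0.81, 0.64, 0.65, 0.33, 0.41, 0.43, 0.62, 0.65, 0.51; mean = 5.05/9 = 0.56.

0.56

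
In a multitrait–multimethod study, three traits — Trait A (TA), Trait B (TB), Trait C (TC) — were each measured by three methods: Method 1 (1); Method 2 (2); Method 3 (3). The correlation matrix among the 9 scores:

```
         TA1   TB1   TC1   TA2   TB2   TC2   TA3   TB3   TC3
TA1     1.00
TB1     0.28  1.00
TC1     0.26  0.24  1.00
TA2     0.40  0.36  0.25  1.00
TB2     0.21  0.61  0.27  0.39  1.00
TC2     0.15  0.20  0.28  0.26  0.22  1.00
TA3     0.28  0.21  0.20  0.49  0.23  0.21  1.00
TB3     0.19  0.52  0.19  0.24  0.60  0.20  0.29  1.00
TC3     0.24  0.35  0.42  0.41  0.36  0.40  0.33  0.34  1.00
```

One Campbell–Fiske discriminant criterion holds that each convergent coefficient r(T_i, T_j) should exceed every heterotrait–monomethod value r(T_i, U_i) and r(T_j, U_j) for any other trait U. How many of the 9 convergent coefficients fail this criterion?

1

Each convergent coefficient versus the relevant comparison correlations:
TA (methods 1·2): 0.40 vs {0.28, 0.39, 0.26, 0.26} → pass.
TA (methods 1·3): 0.28 vs {0.28, 0.29, 0.26, 0.33} → fail.
TA (methods 2·3): 0.49 vs {0.39, 0.29, 0.26, 0.33} → pass.
TB (methods 1·2): 0.61 vs {0.28, 0.39, 0.24, 0.22} → pass.
TB (methods 1·3): 0.52 vs {0.28, 0.29, 0.24, 0.34} → pass.
TB (methods 2·3): 0.60 vs {0.39, 0.29, 0.22, 0.34} → pass.
TC (methods 1·2): 0.28 vs {0.26, 0.26, 0.24, 0.22} → pass.
TC (methods 1·3): 0.42 vs {0.26, 0.33, 0.24, 0.34} → pass.
TC (methods 2·3): 0.40 vs {0.26, 0.33, 0.22, 0.34} → pass.
1 of 9 fail.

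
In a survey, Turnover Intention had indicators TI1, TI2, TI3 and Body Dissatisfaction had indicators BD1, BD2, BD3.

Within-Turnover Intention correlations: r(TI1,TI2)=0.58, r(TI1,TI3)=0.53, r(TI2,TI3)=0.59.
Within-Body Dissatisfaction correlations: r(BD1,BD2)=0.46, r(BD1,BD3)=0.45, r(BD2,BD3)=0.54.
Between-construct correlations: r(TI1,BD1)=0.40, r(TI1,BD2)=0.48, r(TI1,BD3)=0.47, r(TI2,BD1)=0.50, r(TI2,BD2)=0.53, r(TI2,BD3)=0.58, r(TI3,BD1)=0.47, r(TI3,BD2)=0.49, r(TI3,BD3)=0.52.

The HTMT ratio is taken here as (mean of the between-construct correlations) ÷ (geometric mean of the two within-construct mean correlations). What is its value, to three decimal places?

Mean between = 4.44/9 = 0.4933.
Mean within-TI = 1.70/3 = 0.5667; mean within-BD = 1.45/3 = 0.4833.
Geometric mean = √(0.5667 × 0.4833) = 0.5233.
HTMT = 0.4933 / 0.5233 = 0.943.

0.943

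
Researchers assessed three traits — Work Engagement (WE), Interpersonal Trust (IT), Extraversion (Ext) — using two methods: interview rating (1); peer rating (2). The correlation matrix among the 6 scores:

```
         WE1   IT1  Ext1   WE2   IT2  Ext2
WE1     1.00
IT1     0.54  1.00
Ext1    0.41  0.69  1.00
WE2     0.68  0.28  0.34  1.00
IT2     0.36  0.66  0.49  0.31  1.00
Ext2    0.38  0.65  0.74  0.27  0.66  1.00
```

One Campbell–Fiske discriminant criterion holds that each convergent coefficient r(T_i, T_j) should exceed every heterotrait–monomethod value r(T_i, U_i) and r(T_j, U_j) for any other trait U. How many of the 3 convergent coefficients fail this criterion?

Each convergent coefficient versus the relevant comparison correlations:
WE (methods 1·2): 0.68 vs {0.54, 0.31, 0.41, 0.27} → pass.
IT (methods 1·2): 0.66 vs {0.54, 0.31, 0.69, 0.66} → fail.
Ext (methods 1·2): 0.74 vs {0.41, 0.27, 0.69, 0.66} → pass.
1 of 3 fail.

1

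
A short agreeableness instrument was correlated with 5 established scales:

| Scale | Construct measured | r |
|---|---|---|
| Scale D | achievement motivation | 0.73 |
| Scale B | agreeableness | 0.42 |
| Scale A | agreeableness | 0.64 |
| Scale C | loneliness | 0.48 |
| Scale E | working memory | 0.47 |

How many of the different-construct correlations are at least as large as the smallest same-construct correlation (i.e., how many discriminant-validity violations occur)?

3

Convergent (same construct = agreeableness): Scale B, Scale A.
Smallest convergent = 0.42. Discriminant values: 0.73, 0.48, 0.47; count ≥ 0.42 → 3.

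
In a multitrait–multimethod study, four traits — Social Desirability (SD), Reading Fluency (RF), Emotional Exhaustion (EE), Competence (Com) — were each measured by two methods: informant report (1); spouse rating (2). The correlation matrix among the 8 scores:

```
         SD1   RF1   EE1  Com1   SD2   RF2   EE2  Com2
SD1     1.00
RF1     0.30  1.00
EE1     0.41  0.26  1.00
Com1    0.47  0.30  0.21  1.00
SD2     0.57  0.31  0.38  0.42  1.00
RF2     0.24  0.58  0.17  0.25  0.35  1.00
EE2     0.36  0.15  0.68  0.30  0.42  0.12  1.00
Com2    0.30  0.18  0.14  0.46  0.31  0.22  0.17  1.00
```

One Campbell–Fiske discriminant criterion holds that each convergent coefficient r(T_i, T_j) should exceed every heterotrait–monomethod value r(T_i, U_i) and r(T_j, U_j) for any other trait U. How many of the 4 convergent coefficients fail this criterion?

1

Checking each validity diagonal entry against its comparison values:
SD (methods 1·2): 0.57 vs {0.30, 0.35, 0.41, 0.42, 0.47, 0.31} → pass.
RF (methods 1·2): 0.58 vs {0.30, 0.35, 0.26, 0.12, 0.30, 0.22} → pass.
EE (methods 1·2): 0.68 vs {0.41, 0.42, 0.26, 0.12, 0.21, 0.17} → pass.
Com (methods 1·2): 0.46 vs {0.47, 0.31, 0.30, 0.22, 0.21, 0.17} → fail.
1 of 4 fail.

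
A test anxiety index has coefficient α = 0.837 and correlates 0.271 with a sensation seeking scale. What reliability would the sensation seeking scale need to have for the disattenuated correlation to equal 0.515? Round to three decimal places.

0.331

r_true = r_obs / √(r_xx · r_yy) ⇒ 0.515 = 0.271 / √(0.837 · r_yy).
√(0.837 · r_yy) = 0.271 / 0.515 = 0.5262; 0.837 · r_yy = 0.2769; r_yy = 0.2769 / 0.837 ≈ 0.331.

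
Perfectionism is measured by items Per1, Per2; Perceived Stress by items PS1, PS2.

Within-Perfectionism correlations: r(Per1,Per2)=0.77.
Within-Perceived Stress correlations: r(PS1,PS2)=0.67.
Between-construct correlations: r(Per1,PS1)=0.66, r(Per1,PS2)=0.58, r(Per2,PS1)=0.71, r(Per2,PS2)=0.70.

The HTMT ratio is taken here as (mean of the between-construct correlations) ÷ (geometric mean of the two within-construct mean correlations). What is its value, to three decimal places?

0.922

Mean heterotrait r = 2.65/4 = 0.6625.
Mean within-Per = 0.77/1 = 0.7700; mean within-PS = 0.67/1 = 0.6700.
Geometric mean = √(0.7700 × 0.6700) = 0.7183.
HTMT = 0.6625 / 0.7183 = 0.922.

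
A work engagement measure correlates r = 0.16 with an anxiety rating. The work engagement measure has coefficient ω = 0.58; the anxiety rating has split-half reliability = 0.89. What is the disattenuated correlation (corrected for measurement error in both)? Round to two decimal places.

0.22

r_true = r_obs / √(r_xx · r_yy) = 0.16 / √(0.58 × 0.89) = 0.16 / √0.5162 = 0.16 / 0.7185 ≈ 0.22.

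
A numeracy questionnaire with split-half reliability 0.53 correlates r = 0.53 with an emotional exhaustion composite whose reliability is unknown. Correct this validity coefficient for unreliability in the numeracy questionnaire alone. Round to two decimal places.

0.73

Single correction: r_c = r_obs / √r_xx = 0.53 / √0.53 = 0.53 / 0.7280 ≈ 0.73.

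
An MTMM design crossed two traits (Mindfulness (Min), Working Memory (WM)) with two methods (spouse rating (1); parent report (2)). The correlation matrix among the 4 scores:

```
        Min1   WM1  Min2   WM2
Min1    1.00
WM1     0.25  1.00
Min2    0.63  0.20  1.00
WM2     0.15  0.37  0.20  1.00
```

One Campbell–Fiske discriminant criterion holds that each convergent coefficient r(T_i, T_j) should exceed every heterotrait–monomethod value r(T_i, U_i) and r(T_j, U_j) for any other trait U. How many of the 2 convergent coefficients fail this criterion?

0

Convergent coefficients and their comparison sets:
Min (methods 1·2): 0.63 vs {0.25, 0.20} → pass.
WM (methods 1·2): 0.37 vs {0.25, 0.20} → pass.
0 of 2 fail.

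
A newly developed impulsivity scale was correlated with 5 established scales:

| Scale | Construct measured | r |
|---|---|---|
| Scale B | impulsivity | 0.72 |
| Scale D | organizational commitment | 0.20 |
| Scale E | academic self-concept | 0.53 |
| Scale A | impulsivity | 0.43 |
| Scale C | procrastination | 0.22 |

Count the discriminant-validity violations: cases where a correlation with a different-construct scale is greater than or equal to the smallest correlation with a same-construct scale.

1

Convergent (same construct = impulsivity): Scale B, Scale A.
Smallest convergent = 0.43. Discriminant values: 0.20, 0.53, 0.22; count ≥ 0.43 → 1.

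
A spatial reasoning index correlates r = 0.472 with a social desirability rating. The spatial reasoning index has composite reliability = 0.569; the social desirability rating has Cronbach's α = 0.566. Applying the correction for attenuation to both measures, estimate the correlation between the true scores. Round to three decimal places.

r_true = r_obs / √(r_xx · r_yy) = 0.472 / √(0.569 × 0.566) = 0.472 / √0.322054 = 0.472 / 0.5675 ≈ 0.832.

0.832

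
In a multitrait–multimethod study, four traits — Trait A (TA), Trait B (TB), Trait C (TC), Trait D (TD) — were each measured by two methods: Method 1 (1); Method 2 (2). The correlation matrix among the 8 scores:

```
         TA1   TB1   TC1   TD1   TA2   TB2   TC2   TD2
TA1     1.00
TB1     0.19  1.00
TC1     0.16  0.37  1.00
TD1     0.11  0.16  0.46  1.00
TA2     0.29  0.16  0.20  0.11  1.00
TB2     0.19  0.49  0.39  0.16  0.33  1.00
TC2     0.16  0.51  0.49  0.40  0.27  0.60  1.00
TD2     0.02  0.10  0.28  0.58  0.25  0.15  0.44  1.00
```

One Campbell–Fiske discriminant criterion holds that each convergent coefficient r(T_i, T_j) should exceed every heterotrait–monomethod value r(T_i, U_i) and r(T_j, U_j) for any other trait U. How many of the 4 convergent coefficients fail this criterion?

3

Each convergent coefficient versus the relevant comparison correlations:
TA (methods 1·2): 0.29 vs {0.19, 0.33, 0.16, 0.27, 0.11, 0.25} → fail.
TB (methods 1·2): 0.49 vs {0.19, 0.33, 0.37, 0.60, 0.16, 0.15} → fail.
TC (methods 1·2): 0.49 vs {0.16, 0.27, 0.37, 0.60, 0.46, 0.44} → fail.
TD (methods 1·2): 0.58 vs {0.11, 0.25, 0.16, 0.15, 0.46, 0.44} → pass.
3 of 4 fail.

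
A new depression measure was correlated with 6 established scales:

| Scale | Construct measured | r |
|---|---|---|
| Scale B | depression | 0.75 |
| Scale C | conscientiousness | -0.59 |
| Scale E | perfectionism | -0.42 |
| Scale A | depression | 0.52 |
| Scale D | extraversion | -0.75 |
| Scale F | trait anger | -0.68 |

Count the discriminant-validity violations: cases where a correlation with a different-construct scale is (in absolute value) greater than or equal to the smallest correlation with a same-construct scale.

3

Convergent (same construct = depression): Scale B, Scale A.
Smallest convergent = 0.52. Discriminant |r|: 0.59, 0.42, 0.75, 0.68; count ≥ 0.52 → 3.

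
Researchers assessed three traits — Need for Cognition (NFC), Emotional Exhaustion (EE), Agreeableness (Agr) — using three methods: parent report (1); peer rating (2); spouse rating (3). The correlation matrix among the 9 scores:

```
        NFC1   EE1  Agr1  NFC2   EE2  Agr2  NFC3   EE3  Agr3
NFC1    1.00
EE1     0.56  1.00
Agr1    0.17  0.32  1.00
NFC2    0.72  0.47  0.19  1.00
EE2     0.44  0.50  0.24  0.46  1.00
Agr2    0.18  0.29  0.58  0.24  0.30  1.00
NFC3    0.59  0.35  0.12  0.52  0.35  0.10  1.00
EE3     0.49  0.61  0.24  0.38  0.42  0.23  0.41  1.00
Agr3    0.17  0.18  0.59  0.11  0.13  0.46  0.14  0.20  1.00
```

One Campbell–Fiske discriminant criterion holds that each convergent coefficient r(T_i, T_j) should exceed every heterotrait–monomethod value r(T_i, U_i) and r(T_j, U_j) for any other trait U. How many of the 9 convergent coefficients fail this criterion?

Checking each validity diagonal entry against its comparison values:
NFC (methods 1·2): 0.72 vs {0.56, 0.46, 0.17, 0.24} → pass.
NFC (methods 1·3): 0.59 vs {0.56, 0.41, 0.17, 0.14} → pass.
NFC (methods 2·3): 0.52 vs {0.46, 0.41, 0.24, 0.14} → pass.
EE (methods 1·2): 0.50 vs {0.56, 0.46, 0.32, 0.30} → fail.
EE (methods 1·3): 0.61 vs {0.56, 0.41, 0.32, 0.20} → pass.
EE (methods 2·3): 0.42 vs {0.46, 0.41, 0.30, 0.20} → fail.
Agr (methods 1·2): 0.58 vs {0.17, 0.24, 0.32, 0.30} → pass.
Agr (methods 1·3): 0.59 vs {0.17, 0.14, 0.32, 0.20} → pass.
Agr (methods 2·3): 0.46 vs {0.24, 0.14, 0.30, 0.20} → pass.
2 of 9 fail.

2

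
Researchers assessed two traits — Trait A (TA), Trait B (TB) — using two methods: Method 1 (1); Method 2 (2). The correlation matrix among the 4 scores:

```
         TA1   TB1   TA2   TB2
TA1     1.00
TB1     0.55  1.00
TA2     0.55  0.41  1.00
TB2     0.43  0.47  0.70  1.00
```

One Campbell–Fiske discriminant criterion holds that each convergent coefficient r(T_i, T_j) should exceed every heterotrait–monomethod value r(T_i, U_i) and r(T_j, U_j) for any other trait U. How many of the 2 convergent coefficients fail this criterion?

Checking each validity diagonal entry against its comparison values:
TA (methods 1·2): 0.55 vs {0.55, 0.70} → fail.
TB (methods 1·2): 0.47 vs {0.55, 0.70} → fail.
2 of 2 fail.

2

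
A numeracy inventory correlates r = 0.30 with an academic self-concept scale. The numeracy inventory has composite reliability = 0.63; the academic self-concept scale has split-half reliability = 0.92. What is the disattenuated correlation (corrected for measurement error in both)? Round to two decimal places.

r_true = r_obs / √(r_xx · r_yy) = 0.30 / √(0.63 × 0.92) = 0.30 / √0.5796 = 0.30 / 0.7613 ≈ 0.39.

0.39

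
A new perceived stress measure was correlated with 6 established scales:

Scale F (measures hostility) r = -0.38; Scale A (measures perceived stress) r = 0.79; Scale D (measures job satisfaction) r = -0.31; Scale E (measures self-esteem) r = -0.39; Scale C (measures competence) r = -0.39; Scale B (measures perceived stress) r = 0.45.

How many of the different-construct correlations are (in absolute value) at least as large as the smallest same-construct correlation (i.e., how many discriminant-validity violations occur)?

Convergent (same construct = perceived stress): Scale A, Scale B.
Smallest convergent = 0.45. Discriminant |r|: 0.38, 0.31, 0.39, 0.39; count ≥ 0.45 → 0.

0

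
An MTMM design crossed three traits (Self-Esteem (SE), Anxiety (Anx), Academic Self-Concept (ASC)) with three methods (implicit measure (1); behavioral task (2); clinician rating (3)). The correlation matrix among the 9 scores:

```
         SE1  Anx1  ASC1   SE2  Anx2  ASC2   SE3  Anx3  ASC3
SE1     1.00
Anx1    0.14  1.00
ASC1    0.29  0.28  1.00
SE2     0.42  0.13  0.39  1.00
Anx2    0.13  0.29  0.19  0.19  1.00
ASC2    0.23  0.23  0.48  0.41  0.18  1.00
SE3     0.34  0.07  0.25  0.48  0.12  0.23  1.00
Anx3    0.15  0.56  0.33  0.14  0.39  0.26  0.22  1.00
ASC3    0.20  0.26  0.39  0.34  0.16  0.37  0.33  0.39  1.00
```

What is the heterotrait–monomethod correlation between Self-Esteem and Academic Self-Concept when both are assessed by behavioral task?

Different traits, same method: r(SE2, ASC2) = 0.41.

0.41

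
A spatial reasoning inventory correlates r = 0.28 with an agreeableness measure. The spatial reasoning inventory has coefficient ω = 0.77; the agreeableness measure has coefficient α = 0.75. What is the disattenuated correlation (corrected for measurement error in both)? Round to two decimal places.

r_true = r_obs / √(r_xx · r_yy) = 0.28 / √(0.77 × 0.75) = 0.28 / √0.5775 = 0.28 / 0.7599 ≈ 0.37.

0.37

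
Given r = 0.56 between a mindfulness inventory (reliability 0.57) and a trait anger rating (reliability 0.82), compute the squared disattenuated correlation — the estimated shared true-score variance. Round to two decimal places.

Disattenuated r = 0.56 / √(0.57 × 0.82) = 0.56 / 0.6837 = 0.8191.
Shared true-score variance = 0.8191² = 0.6709 ≈ 0.67.

0.67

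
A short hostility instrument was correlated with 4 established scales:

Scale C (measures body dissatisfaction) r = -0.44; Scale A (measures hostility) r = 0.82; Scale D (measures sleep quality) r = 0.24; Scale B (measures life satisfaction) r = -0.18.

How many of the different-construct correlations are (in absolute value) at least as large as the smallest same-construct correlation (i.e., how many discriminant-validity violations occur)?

0

Convergent (same construct = hostility): Scale A.
Smallest convergent = 0.82. Discriminant |r|: 0.44, 0.24, 0.18; count ≥ 0.82 → 0.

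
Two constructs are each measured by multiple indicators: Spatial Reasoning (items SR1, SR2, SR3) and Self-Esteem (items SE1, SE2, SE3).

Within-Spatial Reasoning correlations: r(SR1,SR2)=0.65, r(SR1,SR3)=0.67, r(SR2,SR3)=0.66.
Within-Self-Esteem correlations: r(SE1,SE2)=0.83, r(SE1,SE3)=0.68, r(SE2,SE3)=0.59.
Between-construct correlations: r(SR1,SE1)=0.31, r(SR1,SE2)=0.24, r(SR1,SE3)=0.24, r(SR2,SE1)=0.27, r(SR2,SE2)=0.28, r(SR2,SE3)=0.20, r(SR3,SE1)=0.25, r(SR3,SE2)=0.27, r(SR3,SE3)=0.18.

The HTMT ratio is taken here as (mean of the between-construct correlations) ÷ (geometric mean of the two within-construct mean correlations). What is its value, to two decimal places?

0.37

Mean between = 2.24/9 = 0.2489.
Mean within-SR = 1.98/3 = 0.6600; mean within-SE = 2.10/3 = 0.7000.
Geometric mean = √(0.6600 × 0.7000) = 0.6797.
HTMT = 0.2489 / 0.6797 = 0.37.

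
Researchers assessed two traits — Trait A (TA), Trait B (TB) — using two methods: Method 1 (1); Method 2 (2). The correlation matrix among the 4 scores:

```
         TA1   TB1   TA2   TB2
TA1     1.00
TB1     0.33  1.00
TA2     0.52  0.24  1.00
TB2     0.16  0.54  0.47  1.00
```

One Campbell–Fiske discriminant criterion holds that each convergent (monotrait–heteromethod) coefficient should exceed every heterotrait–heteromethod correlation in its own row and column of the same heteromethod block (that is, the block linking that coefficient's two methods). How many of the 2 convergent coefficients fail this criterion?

0

Checking each validity diagonal entry against its comparison values:
TA (methods 1·2): 0.52 vs {0.16, 0.24} → pass.
TB (methods 1·2): 0.54 vs {0.24, 0.16} → pass.
0 of 2 fail.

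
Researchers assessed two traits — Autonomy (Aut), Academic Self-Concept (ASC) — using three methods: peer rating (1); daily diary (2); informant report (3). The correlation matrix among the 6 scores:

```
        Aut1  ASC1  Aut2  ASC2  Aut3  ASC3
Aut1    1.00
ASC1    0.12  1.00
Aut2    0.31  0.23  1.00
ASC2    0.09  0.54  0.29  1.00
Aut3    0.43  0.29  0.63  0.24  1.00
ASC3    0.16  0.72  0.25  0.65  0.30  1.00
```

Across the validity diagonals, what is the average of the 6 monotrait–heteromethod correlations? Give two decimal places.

0.55

Convergent values: 0.31, 0.43, 0.63, 0.54, 0.72, 0.65; mean = 3.28/6 = 0.55.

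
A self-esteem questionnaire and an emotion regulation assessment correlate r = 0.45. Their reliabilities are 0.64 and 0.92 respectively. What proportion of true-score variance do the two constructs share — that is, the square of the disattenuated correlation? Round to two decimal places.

Disattenuated r = 0.45 / √(0.64 × 0.92) = 0.45 / 0.7673 = 0.5865.
Shared true-score variance = 0.5865² = 0.3440 ≈ 0.34.

0.34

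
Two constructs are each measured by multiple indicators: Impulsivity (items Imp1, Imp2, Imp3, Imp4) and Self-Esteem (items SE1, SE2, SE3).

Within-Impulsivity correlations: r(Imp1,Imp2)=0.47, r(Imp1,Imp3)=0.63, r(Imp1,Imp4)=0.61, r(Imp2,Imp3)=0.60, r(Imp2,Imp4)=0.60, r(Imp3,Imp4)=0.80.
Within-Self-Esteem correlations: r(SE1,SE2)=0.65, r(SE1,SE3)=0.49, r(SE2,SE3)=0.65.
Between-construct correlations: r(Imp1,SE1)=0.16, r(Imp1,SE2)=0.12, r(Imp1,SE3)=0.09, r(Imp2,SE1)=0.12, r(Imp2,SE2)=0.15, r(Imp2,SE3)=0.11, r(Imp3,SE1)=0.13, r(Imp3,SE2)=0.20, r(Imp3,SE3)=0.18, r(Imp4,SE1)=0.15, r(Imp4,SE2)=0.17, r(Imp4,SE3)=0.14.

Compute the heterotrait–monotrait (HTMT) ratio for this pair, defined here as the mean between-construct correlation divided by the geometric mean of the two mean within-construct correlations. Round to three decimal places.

Mean between = 1.72/12 = 0.1433.
Mean within-Imp = 3.71/6 = 0.6183; mean within-SE = 1.79/3 = 0.5967.
Geometric mean = √(0.6183 × 0.5967) = 0.6074.
HTMT = 0.1433 / 0.6074 = 0.236.

0.236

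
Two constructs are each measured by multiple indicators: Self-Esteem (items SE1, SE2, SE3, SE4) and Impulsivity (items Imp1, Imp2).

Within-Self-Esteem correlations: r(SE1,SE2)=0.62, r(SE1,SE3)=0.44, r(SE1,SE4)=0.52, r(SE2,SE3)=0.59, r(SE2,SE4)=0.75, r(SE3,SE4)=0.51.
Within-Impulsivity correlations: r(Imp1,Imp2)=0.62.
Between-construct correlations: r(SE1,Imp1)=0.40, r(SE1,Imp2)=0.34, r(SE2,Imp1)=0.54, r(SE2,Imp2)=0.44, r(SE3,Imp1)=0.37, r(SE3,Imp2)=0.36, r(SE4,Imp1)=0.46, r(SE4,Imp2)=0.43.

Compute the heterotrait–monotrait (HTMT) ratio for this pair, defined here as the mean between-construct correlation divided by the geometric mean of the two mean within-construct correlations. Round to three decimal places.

Mean heterotrait r = 3.34/8 = 0.4175.
Mean within-SE = 3.43/6 = 0.5717; mean within-Imp = 0.62/1 = 0.6200.
Geometric mean = √(0.5717 × 0.6200) = 0.5954.
HTMT = 0.4175 / 0.5954 = 0.701.

0.701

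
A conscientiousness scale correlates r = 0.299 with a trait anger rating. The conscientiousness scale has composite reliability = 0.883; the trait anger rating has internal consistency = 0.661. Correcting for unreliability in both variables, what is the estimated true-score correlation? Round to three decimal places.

r_true = r_obs / √(r_xx · r_yy) = 0.299 / √(0.883 × 0.661) = 0.299 / √0.583663 = 0.299 / 0.7640 ≈ 0.391.

0.391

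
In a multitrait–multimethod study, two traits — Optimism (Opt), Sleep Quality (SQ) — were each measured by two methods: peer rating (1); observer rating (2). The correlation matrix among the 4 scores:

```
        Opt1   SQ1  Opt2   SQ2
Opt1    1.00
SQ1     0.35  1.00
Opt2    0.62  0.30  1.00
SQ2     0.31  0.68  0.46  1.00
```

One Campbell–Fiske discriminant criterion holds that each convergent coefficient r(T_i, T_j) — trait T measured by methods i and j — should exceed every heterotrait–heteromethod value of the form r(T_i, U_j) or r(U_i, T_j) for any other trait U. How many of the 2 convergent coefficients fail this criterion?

Checking each validity diagonal entry against its comparison values:
Opt (methods 1·2): 0.62 vs {0.31, 0.30} → pass.
SQ (methods 1·2): 0.68 vs {0.30, 0.31} → pass.
0 of 2 fail.

0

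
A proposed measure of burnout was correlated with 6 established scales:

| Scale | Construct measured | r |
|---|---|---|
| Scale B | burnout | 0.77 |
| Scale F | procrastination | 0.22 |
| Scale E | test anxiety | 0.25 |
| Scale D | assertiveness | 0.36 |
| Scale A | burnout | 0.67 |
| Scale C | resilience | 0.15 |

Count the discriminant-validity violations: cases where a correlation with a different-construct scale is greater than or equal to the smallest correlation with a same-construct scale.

Convergent (same construct = burnout): Scale B, Scale A.
Smallest convergent = 0.67. Discriminant values: 0.22, 0.25, 0.36, 0.15; count ≥ 0.67 → 0.

0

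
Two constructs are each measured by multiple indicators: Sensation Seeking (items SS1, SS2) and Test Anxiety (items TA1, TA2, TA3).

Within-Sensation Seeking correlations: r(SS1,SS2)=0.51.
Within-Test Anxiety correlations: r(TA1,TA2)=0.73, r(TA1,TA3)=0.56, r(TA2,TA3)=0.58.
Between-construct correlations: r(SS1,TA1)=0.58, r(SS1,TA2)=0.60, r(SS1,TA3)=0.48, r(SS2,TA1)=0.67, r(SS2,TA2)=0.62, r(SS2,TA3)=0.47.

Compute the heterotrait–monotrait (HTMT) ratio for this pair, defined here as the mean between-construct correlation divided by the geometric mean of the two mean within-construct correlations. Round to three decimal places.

Between-construct mean = 3.42/6 = 0.5700.
Mean within-SS = 0.51/1 = 0.5100; mean within-TA = 1.87/3 = 0.6233.
Geometric mean = √(0.5100 × 0.6233) = 0.5638.
HTMT = 0.5700 / 0.5638 = 1.011.

1.011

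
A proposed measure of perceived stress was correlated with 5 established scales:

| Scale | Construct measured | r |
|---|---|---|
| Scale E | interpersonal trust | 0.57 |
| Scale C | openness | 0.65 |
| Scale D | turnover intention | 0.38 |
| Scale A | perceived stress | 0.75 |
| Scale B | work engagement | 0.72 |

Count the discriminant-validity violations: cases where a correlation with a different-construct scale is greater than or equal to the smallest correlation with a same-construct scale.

Convergent (same construct = perceived stress): Scale A.
Smallest convergent = 0.75. Discriminant values: 0.57, 0.65, 0.38, 0.72; count ≥ 0.75 → 0.

0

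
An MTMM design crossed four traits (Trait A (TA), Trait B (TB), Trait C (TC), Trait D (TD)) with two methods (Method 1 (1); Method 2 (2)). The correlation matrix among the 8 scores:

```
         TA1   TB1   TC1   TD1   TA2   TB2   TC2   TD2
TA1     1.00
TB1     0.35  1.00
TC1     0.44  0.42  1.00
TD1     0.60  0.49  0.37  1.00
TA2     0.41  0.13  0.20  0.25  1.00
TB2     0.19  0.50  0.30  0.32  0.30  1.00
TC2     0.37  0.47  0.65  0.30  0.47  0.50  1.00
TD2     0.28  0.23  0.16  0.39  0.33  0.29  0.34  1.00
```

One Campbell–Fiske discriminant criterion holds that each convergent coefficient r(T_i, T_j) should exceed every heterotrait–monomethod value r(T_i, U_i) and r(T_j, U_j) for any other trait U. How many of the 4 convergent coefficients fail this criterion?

Convergent coefficients and their comparison sets:
TA (methods 1·2): 0.41 vs {0.35, 0.30, 0.44, 0.47, 0.60, 0.33} → fail.
TB (methods 1·2): 0.50 vs {0.35, 0.30, 0.42, 0.50, 0.49, 0.29} → fail.
TC (methods 1·2): 0.65 vs {0.44, 0.47, 0.42, 0.50, 0.37, 0.34} → pass.
TD (methods 1·2): 0.39 vs {0.60, 0.33, 0.49, 0.29, 0.37, 0.34} → fail.
3 of 4 fail.

3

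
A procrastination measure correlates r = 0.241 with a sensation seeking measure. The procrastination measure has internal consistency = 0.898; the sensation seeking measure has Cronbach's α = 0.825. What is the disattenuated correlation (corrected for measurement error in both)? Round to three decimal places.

0.280

r_true = r_obs / √(r_xx · r_yy) = 0.241 / √(0.898 × 0.825) = 0.241 / √0.740850 = 0.241 / 0.8607 ≈ 0.280.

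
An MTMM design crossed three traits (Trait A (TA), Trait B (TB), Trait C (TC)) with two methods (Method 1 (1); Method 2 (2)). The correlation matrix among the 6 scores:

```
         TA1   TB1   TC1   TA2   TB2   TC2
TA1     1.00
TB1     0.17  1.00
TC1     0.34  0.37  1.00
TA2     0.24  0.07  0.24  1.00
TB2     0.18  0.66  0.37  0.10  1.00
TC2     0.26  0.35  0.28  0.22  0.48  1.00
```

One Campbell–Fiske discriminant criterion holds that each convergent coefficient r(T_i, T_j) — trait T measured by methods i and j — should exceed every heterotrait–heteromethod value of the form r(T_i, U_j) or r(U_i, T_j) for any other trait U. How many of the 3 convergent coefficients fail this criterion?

Checking each validity diagonal entry against its comparison values:
TA (methods 1·2): 0.24 vs {0.18, 0.07, 0.26, 0.24} → fail.
TB (methods 1·2): 0.66 vs {0.07, 0.18, 0.35, 0.37} → pass.
TC (methods 1·2): 0.28 vs {0.24, 0.26, 0.37, 0.35} → fail.
2 of 3 fail.

2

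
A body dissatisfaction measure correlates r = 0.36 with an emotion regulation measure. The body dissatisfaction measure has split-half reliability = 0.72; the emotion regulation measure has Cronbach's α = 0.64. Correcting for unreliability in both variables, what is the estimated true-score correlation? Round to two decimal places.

r_true = r_obs / √(r_xx · r_yy) = 0.36 / √(0.72 × 0.64) = 0.36 / √0.4608 = 0.36 / 0.6788 ≈ 0.53.

0.53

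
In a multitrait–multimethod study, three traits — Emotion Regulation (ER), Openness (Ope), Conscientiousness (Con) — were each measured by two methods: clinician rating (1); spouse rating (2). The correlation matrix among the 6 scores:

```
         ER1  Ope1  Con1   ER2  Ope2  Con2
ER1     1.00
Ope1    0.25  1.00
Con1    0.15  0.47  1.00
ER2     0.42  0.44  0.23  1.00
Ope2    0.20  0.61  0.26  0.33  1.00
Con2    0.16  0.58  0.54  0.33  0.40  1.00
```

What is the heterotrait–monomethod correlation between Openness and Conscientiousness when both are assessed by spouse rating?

Different traits, same method: r(Ope2, Con2) = 0.40.

0.40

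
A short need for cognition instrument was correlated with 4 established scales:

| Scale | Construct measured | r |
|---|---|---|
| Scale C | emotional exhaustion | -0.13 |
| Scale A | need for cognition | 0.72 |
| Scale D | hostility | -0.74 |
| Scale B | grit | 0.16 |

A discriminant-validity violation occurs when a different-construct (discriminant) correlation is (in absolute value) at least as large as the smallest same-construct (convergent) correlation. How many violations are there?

1

Convergent (same construct = need for cognition): Scale A.
Smallest convergent = 0.72. Discriminant |r|: 0.13, 0.74, 0.16; count ≥ 0.72 → 1.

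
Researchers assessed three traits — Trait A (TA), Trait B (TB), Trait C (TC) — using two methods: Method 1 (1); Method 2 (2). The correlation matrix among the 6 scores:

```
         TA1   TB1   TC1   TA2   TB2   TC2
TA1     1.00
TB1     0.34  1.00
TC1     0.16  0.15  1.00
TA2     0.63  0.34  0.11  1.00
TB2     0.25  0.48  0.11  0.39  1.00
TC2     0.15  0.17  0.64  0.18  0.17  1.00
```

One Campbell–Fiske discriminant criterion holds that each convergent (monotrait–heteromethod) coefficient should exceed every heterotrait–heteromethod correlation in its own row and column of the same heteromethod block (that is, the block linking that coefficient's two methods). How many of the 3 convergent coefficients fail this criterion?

0

Each convergent coefficient versus the relevant comparison correlations:
TA (methods 1·2): 0.63 vs {0.25, 0.34, 0.15, 0.11} → pass.
TB (methods 1·2): 0.48 vs {0.34, 0.25, 0.17, 0.11} → pass.
TC (methods 1·2): 0.64 vs {0.11, 0.15, 0.11, 0.17} → pass.
0 of 3 fail.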